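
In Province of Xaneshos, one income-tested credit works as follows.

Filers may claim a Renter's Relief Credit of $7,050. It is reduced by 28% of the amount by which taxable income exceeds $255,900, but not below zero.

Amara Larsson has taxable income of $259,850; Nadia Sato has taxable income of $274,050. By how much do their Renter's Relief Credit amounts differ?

Amara ($259,850): Renter's Relief Credit: 28% of the $3,950 excess over $255,900 is $1,106; credit = $7,050 − $1,106 = $5,944.
Nadia ($274,050): Renter's Relief Credit: 28% of the $18,150 excess over $255,900 is $5,082; credit = $7,050 − $5,082 = $1,968.
Difference: |$5,944 − $1,968| = $3,976.

$3,976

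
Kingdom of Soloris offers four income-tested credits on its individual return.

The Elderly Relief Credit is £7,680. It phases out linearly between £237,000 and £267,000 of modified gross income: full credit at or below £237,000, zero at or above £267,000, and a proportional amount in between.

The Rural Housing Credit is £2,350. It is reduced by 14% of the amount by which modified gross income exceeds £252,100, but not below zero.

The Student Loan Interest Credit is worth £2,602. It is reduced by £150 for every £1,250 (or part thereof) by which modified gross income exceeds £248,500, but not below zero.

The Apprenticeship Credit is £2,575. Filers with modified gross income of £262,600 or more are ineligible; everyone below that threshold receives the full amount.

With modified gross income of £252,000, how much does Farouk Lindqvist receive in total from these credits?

Elderly Relief Credit: £252,000 is £15,000 into a £30,000 phase-out range, leaving 15,000/30,000 of the credit: £7,680 × 15,000/30,000 = £3,840.
Rural Housing Credit: £252,000 is at or below the £252,100 threshold, so the full £2,350 applies.
Student Loan Interest Credit: income exceeds £248,500 by £3,500, which is 3 full-or-partial £1,250 increments; reduction = 3 × £150 = £450, leaving £2,152.
Apprenticeship Credit: £252,000 is below the £262,600 cutoff, so the full £2,575 applies.
Total: £3,840 + £2,350 + £2,152 + £2,575 = £10,917.

£10,917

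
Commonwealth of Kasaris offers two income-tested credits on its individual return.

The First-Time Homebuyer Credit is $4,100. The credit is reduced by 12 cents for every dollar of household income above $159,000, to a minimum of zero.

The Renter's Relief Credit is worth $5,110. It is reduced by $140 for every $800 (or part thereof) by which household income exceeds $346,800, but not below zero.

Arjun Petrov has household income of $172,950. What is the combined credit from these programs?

$7,536

First-Time Homebuyer Credit: 12% of the $13,950 excess over $159,000 is $1,674; credit = $4,100 − $1,674 = $2,426.
Renter's Relief Credit: $172,950 is at or below the $346,800 threshold, so the full $5,110 applies.
Total: $2,426 + $5,110 = $7,536.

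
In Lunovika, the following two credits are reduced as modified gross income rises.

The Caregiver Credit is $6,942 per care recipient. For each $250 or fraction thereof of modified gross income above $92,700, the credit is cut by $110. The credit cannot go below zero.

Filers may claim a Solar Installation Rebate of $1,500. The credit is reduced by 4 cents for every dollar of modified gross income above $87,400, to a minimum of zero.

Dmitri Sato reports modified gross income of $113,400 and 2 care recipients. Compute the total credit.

$5,214

Caregiver Credit: base = 2 × $6,942 = $13,884. income exceeds $92,700 by $20,700, which is 83 full-or-partial $250 increments; reduction = 83 × $110 = $9,130, leaving $4,754.
Solar Installation Rebate: 4% of the $26,000 excess over $87,400 is $1,040; credit = $1,500 − $1,040 = $460.
Total: $4,754 + $460 = $5,214.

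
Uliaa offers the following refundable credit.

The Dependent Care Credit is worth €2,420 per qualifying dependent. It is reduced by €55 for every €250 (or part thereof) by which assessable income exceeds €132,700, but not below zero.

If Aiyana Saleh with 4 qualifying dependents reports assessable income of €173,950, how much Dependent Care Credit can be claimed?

Dependent Care Credit: base = 4 × €2,420 = €9,680. income exceeds €132,700 by €41,250, which is 165 full-or-partial €250 increments; reduction = 165 × €55 = €9,075, leaving €605.

€605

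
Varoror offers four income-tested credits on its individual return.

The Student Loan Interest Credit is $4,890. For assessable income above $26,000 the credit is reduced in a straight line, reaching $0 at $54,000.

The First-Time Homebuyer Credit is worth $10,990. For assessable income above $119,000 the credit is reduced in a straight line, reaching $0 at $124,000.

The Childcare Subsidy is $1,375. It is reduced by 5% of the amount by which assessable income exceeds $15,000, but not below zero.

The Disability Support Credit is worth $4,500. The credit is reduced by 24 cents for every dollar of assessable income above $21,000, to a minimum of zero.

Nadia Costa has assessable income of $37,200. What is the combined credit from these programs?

$14,801

Student Loan Interest Credit: $37,200 is $11,200 into a $28,000 phase-out range, leaving 16,800/28,000 of the credit: $4,890 × 16,800/28,000 = $2,934.
First-Time Homebuyer Credit: $37,200 is at or below the $119,000 threshold, so the full $10,990 applies.
Childcare Subsidy: 5% of the $22,200 excess over $15,000 is $1,110; credit = $1,375 − $1,110 = $265.
Disability Support Credit: 24% of the $16,200 excess over $21,000 is $3,888; credit = $4,500 − $3,888 = $612.
Total: $2,934 + $10,990 + $265 + $612 = $14,801.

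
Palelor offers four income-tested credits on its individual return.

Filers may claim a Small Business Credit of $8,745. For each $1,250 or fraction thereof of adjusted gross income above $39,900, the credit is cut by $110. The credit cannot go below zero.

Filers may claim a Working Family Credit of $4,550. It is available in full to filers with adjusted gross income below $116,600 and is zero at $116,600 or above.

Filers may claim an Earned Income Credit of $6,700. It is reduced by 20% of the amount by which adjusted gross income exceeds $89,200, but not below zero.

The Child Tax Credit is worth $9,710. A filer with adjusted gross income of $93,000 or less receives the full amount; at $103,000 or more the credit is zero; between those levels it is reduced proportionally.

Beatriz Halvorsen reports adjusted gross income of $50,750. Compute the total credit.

Small Business Credit: income exceeds $39,900 by $10,850, which is 9 full-or-partial $1,250 increments; reduction = 9 × $110 = $990, leaving $7,755.
Working Family Credit: $50,750 is below the $116,600 cutoff, so the full $4,550 applies.
Earned Income Credit: $50,750 is at or below the $89,200 threshold, so the full $6,700 applies.
Child Tax Credit: $50,750 is at or below the $93,000 threshold, so the full $9,710 applies.
Total: $7,755 + $4,550 + $6,700 + $9,710 = $28,715.

$28,715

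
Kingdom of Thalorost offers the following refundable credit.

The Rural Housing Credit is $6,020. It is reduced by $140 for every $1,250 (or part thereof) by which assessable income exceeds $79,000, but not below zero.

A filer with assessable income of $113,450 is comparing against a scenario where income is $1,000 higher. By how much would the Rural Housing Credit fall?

At $113,450 — income exceeds $79,000 by $34,450, which is 28 full-or-partial $1,250 increments; reduction = 28 × $140 = $3,920, leaving $2,100.
At $114,450 — income exceeds $79,000 by $35,450, which is 29 full-or-partial $1,250 increments; reduction = 29 × $140 = $4,060, leaving $1,960.
Lost: $2,100 − $1,960 = $140.

$140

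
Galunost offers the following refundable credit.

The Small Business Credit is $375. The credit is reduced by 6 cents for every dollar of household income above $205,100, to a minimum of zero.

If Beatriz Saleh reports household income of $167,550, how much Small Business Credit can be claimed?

$375

Small Business Credit: $167,550 is at or below the $205,100 threshold, so the full $375 applies.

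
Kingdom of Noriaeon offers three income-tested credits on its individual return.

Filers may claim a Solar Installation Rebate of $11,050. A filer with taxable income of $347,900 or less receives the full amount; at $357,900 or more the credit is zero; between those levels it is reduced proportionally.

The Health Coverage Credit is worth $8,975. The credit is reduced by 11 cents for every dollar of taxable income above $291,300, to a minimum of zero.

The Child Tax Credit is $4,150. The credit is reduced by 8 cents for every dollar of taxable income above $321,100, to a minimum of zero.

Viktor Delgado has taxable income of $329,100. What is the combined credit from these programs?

$19,377

Solar Installation Rebate: $329,100 is at or below the $347,900 threshold, so the full $11,050 applies.
Health Coverage Credit: 11% of the $37,800 excess over $291,300 is $4,158; credit = $8,975 − $4,158 = $4,817.
Child Tax Credit: 8% of the $8,000 excess over $321,100 is $640; credit = $4,150 − $640 = $3,510.
Total: $11,050 + $4,817 + $3,510 = $19,377.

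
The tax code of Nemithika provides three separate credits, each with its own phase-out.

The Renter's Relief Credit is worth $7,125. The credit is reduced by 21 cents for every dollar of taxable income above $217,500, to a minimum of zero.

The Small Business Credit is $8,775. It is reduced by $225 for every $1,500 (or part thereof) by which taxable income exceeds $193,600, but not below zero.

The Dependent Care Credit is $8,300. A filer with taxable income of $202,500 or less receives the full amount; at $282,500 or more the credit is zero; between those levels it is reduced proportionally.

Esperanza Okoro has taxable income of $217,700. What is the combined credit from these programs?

$18,756

Renter's Relief Credit: 21% of the $200 excess over $217,500 is $42; credit = $7,125 − $42 = $7,083.
Small Business Credit: income exceeds $193,600 by $24,100, which is 17 full-or-partial $1,500 increments; reduction = 17 × $225 = $3,825, leaving $4,950.
Dependent Care Credit: $217,700 is $15,200 into a $80,000 phase-out range, leaving 64,800/80,000 of the credit: $8,300 × 64,800/80,000 = $6,723.
Total: $7,083 + $4,950 + $6,723 = $18,756.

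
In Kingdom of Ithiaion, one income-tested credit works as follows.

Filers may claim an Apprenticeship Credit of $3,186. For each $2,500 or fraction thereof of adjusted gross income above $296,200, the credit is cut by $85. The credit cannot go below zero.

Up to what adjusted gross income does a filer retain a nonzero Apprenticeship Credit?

$388,700

After 37 increments the reduction is 37 × $85 = $3,145, leaving $41; one more increment wipes it out. Increment 37 ends at excess 37 × $2,500 = $92,500, so the highest qualifying income is $296,200 + $92,500 = $388,700.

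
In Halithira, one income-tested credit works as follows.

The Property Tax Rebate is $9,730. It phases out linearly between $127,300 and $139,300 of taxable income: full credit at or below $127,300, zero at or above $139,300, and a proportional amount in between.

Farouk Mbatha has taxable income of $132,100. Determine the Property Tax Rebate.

Property Tax Rebate: $132,100 is $4,800 into a $12,000 phase-out range, leaving 7,200/12,000 of the credit: $9,730 × 7,200/12,000 = $5,838.

$5,838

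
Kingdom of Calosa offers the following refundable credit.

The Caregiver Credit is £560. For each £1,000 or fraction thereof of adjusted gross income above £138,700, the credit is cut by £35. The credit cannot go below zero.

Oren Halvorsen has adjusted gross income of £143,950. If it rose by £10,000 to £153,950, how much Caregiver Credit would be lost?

£350

At £143,950 — income exceeds £138,700 by £5,250, which is 6 full-or-partial £1,000 increments; reduction = 6 × £35 = £210, leaving £350.
At £153,950 — income exceeds £138,700 by £15,250 → 16 increments × £35 = £560 ≥ base, so the credit is £0.
Lost: £350 − £0 = £350.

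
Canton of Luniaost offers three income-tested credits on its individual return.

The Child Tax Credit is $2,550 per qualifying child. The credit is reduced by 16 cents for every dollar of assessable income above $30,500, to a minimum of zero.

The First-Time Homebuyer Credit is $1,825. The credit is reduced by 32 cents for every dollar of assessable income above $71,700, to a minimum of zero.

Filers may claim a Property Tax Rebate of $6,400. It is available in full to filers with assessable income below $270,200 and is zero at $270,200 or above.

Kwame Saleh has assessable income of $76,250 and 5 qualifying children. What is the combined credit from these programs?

$12,199

Child Tax Credit: base = 5 × $2,550 = $12,750. 16% of the $45,750 excess over $30,500 is $7,320; credit = $12,750 − $7,320 = $5,430.
First-Time Homebuyer Credit: 32% of the $4,550 excess over $71,700 is $1,456; credit = $1,825 − $1,456 = $369.
Property Tax Rebate: $76,250 is below the $270,200 cutoff, so the full $6,400 applies.
Total: $5,430 + $369 + $6,400 = $12,199.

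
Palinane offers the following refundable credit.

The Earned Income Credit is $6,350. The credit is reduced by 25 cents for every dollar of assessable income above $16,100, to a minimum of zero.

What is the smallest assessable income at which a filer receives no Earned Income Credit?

The credit falls by 25% of each dollar above $16,100, so it reaches zero when the excess is $6,350 / 25% = $25,400: income = $16,100 + $25,400 = $41,500.

$41,500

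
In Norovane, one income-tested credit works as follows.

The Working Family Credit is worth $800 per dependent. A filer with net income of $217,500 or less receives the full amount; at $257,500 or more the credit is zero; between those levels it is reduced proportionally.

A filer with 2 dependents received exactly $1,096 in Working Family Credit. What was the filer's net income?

Full credit = 2 × $800 = $1,600.
$1,096 is 1,096/1,600 of the full $1,600, so 504/1,600 of the $40,000 range has been used: income = $217,500 + $40,000 × 504/1,600 = $230,100.

$230,100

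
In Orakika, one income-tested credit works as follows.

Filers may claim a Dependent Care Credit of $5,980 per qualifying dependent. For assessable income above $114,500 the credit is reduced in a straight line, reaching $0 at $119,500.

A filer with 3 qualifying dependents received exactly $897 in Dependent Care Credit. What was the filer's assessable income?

$119,250

Full credit = 3 × $5,980 = $17,940.
$897 is 897/17,940 of the full $17,940, so 17,043/17,940 of the $5,000 range has been used: income = $114,500 + $5,000 × 17,043/17,940 = $119,250.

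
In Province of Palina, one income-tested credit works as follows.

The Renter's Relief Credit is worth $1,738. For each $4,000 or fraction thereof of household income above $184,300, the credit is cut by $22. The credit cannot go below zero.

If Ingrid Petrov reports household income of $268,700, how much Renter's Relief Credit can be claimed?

Renter's Relief Credit: income exceeds $184,300 by $84,400, which is 22 full-or-partial $4,000 increments; reduction = 22 × $22 = $484, leaving $1,254.

$1,254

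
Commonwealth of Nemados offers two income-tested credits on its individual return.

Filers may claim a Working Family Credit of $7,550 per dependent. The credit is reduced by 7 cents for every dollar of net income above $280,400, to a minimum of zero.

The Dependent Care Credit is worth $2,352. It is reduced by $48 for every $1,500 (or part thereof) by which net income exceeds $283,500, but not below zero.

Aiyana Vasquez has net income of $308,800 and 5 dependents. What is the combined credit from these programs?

$37,298

Working Family Credit: base = 5 × $7,550 = $37,750. 7% of the $28,400 excess over $280,400 is $1,988; credit = $37,750 − $1,988 = $35,762.
Dependent Care Credit: income exceeds $283,500 by $25,300, which is 17 full-or-partial $1,500 increments; reduction = 17 × $48 = $816, leaving $1,536.
Total: $35,762 + $1,536 = $37,298.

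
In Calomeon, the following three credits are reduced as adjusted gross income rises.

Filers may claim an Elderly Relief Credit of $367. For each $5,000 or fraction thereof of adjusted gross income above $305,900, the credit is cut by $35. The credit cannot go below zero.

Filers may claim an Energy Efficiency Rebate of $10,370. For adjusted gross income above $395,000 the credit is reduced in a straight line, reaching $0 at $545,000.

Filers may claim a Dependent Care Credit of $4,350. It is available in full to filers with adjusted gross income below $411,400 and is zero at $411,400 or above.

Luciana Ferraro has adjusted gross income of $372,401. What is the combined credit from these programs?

$14,720

Elderly Relief Credit: income exceeds $305,900 by $66,501 → 14 increments × $35 = $490 ≥ base, so the credit is $0.
Energy Efficiency Rebate: $372,401 is at or below the $395,000 threshold, so the full $10,370 applies.
Dependent Care Credit: $372,401 is below the $411,400 cutoff, so the full $4,350 applies.
Total: $0 + $10,370 + $4,350 = $14,720.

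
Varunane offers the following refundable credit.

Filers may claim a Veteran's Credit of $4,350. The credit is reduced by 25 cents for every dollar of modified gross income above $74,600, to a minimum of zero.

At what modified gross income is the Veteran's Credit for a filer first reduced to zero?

$92,000

The credit falls by 25% of each dollar above $74,600, so it reaches zero when the excess is $4,350 / 25% = $17,400: income = $74,600 + $17,400 = $92,000.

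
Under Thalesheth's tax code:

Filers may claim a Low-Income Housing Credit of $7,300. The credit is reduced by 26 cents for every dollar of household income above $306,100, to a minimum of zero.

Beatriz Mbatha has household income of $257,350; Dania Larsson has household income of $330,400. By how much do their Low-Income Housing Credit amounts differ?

Beatriz ($257,350): Low-Income Housing Credit: $257,350 is at or below the $306,100 threshold, so the full $7,300 applies.
Dania ($330,400): Low-Income Housing Credit: 26% of the $24,300 excess over $306,100 is $6,318; credit = $7,300 − $6,318 = $982.
Difference: |$7,300 − $982| = $6,318.

$6,318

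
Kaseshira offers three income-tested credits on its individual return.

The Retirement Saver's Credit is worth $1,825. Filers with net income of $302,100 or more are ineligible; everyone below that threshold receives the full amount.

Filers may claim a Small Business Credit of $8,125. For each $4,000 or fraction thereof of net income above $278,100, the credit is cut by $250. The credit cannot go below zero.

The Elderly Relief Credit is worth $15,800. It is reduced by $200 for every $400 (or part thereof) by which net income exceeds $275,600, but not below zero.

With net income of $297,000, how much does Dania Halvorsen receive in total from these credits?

Retirement Saver's Credit: $297,000 is below the $302,100 cutoff, so the full $1,825 applies.
Small Business Credit: income exceeds $278,100 by $18,900, which is 5 full-or-partial $4,000 increments; reduction = 5 × $250 = $1,250, leaving $6,875.
Elderly Relief Credit: income exceeds $275,600 by $21,400, which is 54 full-or-partial $400 increments; reduction = 54 × $200 = $10,800, leaving $5,000.
Total: $1,825 + $6,875 + $5,000 = $13,700.

$13,700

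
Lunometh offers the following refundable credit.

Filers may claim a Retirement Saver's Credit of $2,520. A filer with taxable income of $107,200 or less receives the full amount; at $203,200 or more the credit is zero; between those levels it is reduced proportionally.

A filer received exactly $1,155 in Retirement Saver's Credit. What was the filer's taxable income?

$1,155 is 1,155/2,520 of the full $2,520, so 1,365/2,520 of the $96,000 range has been used: income = $107,200 + $96,000 × 1,365/2,520 = $159,200.

$159,200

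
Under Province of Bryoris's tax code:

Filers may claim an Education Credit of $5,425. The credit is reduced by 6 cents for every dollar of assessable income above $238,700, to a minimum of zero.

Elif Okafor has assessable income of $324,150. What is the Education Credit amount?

$298

Education Credit: 6% of the $85,450 excess over $238,700 is $5,127; credit = $5,425 − $5,127 = $298.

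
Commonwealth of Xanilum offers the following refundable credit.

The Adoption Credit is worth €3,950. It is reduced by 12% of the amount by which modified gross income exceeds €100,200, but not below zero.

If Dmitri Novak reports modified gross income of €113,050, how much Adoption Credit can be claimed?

Adoption Credit: 12% of the €12,850 excess over €100,200 is €1,542; credit = €3,950 − €1,542 = €2,408.

€2,408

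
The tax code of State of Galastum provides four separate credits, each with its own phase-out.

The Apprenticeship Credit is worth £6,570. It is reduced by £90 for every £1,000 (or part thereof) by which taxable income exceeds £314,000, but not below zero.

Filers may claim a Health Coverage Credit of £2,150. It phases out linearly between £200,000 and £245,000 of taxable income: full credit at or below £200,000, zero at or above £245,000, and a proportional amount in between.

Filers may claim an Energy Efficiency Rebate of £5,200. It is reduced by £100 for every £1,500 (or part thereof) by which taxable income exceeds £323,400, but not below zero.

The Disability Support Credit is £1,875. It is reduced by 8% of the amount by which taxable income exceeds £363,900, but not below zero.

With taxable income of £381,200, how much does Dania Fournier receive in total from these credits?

£2,241

Apprenticeship Credit: income exceeds £314,000 by £67,200, which is 68 full-or-partial £1,000 increments; reduction = 68 × £90 = £6,120, leaving £450.
Health Coverage Credit: £381,200 is at or above £245,000, so the credit is £0.
Energy Efficiency Rebate: income exceeds £323,400 by £57,800, which is 39 full-or-partial £1,500 increments; reduction = 39 × £100 = £3,900, leaving £1,300.
Disability Support Credit: 8% of the £17,300 excess over £363,900 is £1,384; credit = £1,875 − £1,384 = £491.
Total: £450 + £0 + £1,300 + £491 = £2,241.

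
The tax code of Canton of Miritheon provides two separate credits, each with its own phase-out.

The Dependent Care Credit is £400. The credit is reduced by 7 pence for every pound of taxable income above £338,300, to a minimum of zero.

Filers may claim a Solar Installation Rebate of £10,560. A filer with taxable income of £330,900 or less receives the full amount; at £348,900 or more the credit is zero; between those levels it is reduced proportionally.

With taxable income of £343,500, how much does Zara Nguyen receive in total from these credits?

Dependent Care Credit: 7% of the £5,200 excess over £338,300 is £364; credit = £400 − £364 = £36.
Solar Installation Rebate: £343,500 is £12,600 into a £18,000 phase-out range, leaving 5,400/18,000 of the credit: £10,560 × 5,400/18,000 = £3,168.
Total: £36 + £3,168 = £3,204.

£3,204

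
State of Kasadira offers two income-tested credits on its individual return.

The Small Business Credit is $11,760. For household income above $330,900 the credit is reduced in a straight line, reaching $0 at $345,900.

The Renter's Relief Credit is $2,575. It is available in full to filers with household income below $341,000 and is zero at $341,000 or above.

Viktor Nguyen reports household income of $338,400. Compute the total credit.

$8,455

Small Business Credit: $338,400 is $7,500 into a $15,000 phase-out range, leaving 7,500/15,000 of the credit: $11,760 × 7,500/15,000 = $5,880.
Renter's Relief Credit: $338,400 is below the $341,000 cutoff, so the full $2,575 applies.
Total: $5,880 + $2,575 = $8,455.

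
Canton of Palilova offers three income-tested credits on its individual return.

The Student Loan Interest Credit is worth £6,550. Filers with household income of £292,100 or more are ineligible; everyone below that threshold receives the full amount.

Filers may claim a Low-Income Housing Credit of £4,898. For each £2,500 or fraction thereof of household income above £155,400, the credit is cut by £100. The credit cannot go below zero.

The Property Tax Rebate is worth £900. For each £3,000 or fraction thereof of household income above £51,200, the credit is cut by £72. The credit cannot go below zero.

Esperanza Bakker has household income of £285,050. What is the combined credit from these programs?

£6,550

Student Loan Interest Credit: £285,050 is below the £292,100 cutoff, so the full £6,550 applies.
Low-Income Housing Credit: income exceeds £155,400 by £129,650 → 52 increments × £100 = £5,200 ≥ base, so the credit is £0.
Property Tax Rebate: income exceeds £51,200 by £233,850 → 78 increments × £72 = £5,616 ≥ base, so the credit is £0.
Total: £6,550 + £0 + £0 = £6,550.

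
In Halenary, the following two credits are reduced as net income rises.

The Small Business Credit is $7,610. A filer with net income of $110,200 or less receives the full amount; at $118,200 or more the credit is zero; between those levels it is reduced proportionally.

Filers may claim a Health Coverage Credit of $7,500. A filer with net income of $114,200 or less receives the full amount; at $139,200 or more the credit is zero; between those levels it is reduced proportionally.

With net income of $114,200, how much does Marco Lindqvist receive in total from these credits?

$11,305

Small Business Credit: $114,200 is $4,000 into a $8,000 phase-out range, leaving 4,000/8,000 of the credit: $7,610 × 4,000/8,000 = $3,805.
Health Coverage Credit: $114,200 is at or below the $114,200 threshold, so the full $7,500 applies.
Total: $3,805 + $7,500 = $11,305.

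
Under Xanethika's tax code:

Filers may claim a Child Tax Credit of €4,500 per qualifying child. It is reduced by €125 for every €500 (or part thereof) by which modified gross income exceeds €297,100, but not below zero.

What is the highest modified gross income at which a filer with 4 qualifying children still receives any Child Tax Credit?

€368,600

Full credit = 4 × €4,500 = €18,000.
After 143 increments the reduction is 143 × €125 = €17,875, leaving €125; one more increment wipes it out. Increment 143 ends at excess 143 × €500 = €71,500, so the highest qualifying income is €297,100 + €71,500 = €368,600.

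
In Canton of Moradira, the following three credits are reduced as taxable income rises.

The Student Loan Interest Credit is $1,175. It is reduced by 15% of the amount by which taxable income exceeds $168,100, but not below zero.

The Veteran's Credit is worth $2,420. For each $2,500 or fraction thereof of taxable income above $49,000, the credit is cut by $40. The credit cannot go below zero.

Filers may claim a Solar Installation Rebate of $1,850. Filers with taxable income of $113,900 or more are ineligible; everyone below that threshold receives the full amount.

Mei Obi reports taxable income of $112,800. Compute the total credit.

$4,405

Student Loan Interest Credit: $112,800 is at or below the $168,100 threshold, so the full $1,175 applies.
Veteran's Credit: income exceeds $49,000 by $63,800, which is 26 full-or-partial $2,500 increments; reduction = 26 × $40 = $1,040, leaving $1,380.
Solar Installation Rebate: $112,800 is below the $113,900 cutoff, so the full $1,850 applies.
Total: $1,175 + $1,380 + $1,850 = $4,405.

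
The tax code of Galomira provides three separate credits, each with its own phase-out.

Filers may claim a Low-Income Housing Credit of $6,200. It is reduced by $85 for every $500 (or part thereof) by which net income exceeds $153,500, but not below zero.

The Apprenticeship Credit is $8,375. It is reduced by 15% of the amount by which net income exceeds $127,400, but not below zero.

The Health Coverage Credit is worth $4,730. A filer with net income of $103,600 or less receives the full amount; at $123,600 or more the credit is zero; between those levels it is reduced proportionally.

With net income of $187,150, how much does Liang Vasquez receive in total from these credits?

$420

Low-Income Housing Credit: income exceeds $153,500 by $33,650, which is 68 full-or-partial $500 increments; reduction = 68 × $85 = $5,780, leaving $420.
Apprenticeship Credit: 15% of the $59,750 excess over $127,400 is $8,962.50 ≥ base, so the credit is $0.
Health Coverage Credit: $187,150 is at or above $123,600, so the credit is $0.
Total: $420 + $0 + $0 = $420.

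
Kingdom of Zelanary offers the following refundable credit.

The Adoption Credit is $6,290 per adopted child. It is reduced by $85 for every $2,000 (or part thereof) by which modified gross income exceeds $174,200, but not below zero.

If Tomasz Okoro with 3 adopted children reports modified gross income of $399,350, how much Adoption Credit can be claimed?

$9,265

Adoption Credit: base = 3 × $6,290 = $18,870. income exceeds $174,200 by $225,150, which is 113 full-or-partial $2,000 increments; reduction = 113 × $85 = $9,605, leaving $9,265.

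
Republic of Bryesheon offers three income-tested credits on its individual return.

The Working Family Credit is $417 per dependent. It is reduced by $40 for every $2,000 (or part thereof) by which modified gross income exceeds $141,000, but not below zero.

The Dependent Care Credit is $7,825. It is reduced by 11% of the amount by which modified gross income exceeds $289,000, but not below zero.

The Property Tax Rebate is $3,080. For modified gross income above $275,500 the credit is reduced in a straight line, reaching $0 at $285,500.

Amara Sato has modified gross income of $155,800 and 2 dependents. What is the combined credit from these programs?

$11,419

Working Family Credit: base = 2 × $417 = $834. income exceeds $141,000 by $14,800, which is 8 full-or-partial $2,000 increments; reduction = 8 × $40 = $320, leaving $514.
Dependent Care Credit: $155,800 is at or below the $289,000 threshold, so the full $7,825 applies.
Property Tax Rebate: $155,800 is at or below the $275,500 threshold, so the full $3,080 applies.
Total: $514 + $7,825 + $3,080 = $11,419.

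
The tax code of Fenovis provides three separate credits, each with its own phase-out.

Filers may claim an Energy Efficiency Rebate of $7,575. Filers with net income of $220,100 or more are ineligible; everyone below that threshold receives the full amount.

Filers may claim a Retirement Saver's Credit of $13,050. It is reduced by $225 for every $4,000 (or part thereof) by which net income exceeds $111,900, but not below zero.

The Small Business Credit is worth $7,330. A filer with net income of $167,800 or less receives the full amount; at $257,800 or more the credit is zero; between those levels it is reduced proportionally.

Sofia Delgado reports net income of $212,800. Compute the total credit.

$18,440

Energy Efficiency Rebate: $212,800 is below the $220,100 cutoff, so the full $7,575 applies.
Retirement Saver's Credit: income exceeds $111,900 by $100,900, which is 26 full-or-partial $4,000 increments; reduction = 26 × $225 = $5,850, leaving $7,200.
Small Business Credit: $212,800 is $45,000 into a $90,000 phase-out range, leaving 45,000/90,000 of the credit: $7,330 × 45,000/90,000 = $3,665.
Total: $7,575 + $7,200 + $3,665 = $18,440.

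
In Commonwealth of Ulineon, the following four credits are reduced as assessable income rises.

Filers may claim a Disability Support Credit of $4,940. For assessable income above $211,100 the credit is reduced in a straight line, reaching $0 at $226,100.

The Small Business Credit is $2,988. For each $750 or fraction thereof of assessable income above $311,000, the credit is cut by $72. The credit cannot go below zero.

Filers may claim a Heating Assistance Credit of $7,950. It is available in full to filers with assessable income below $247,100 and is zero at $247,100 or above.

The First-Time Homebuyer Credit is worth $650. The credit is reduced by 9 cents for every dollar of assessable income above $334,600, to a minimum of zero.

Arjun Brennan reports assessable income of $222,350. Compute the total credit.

Disability Support Credit: $222,350 is $11,250 into a $15,000 phase-out range, leaving 3,750/15,000 of the credit: $4,940 × 3,750/15,000 = $1,235.
Small Business Credit: $222,350 is at or below the $311,000 threshold, so the full $2,988 applies.
Heating Assistance Credit: $222,350 is below the $247,100 cutoff, so the full $7,950 applies.
First-Time Homebuyer Credit: $222,350 is at or below the $334,600 threshold, so the full $650 applies.
Total: $1,235 + $2,988 + $7,950 + $650 = $12,823.

$12,823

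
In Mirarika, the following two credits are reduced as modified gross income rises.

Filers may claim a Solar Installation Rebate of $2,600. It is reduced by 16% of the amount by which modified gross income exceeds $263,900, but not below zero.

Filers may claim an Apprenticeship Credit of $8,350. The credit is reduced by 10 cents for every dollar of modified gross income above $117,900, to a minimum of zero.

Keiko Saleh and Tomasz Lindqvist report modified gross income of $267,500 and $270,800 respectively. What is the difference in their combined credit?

$528

Keiko ($267,500): Solar Installation Rebate: 16% of the $3,600 excess over $263,900 is $576; credit = $2,600 − $576 = $2,024. Apprenticeship Credit: 10% of the $149,600 excess over $117,900 is $14,960 ≥ base, so the credit is $0. total $2,024 + $0 = $2,024
Tomasz ($270,800): Solar Installation Rebate: 16% of the $6,900 excess over $263,900 is $1,104; credit = $2,600 − $1,104 = $1,496. Apprenticeship Credit: 10% of the $152,900 excess over $117,900 is $15,290 ≥ base, so the credit is $0. total $1,496 + $0 = $1,496
Difference: |$2,024 − $1,496| = $528.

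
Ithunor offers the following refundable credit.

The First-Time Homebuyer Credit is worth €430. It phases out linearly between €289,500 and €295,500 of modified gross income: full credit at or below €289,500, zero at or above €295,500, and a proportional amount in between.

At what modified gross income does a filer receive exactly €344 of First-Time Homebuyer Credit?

€290,700

€344 is 344/430 of the full €430, so 86/430 of the €6,000 range has been used: income = €289,500 + €6,000 × 86/430 = €290,700.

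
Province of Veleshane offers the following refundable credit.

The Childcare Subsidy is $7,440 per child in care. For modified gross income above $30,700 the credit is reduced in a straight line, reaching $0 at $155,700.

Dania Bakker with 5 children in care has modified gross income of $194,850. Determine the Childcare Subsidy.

Childcare Subsidy: base = 5 × $7,440 = $37,200. $194,850 is at or above $155,700, so the credit is $0.

$0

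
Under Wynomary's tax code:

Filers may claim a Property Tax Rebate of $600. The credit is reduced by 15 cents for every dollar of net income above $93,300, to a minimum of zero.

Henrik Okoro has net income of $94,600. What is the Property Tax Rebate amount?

Property Tax Rebate: 15% of the $1,300 excess over $93,300 is $195; credit = $600 − $195 = $405.

$405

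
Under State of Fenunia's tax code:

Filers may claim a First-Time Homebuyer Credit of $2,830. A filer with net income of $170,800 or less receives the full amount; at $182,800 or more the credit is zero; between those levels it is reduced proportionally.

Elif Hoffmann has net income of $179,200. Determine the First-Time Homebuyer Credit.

First-Time Homebuyer Credit: $179,200 is $8,400 into a $12,000 phase-out range, leaving 3,600/12,000 of the credit: $2,830 × 3,600/12,000 = $849.

$849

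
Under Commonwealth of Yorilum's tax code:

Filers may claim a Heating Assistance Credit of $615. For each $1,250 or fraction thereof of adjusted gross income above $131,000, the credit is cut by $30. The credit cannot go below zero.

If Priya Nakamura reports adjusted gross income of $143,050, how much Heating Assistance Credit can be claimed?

$315

Heating Assistance Credit: income exceeds $131,000 by $12,050, which is 10 full-or-partial $1,250 increments; reduction = 10 × $30 = $300, leaving $315.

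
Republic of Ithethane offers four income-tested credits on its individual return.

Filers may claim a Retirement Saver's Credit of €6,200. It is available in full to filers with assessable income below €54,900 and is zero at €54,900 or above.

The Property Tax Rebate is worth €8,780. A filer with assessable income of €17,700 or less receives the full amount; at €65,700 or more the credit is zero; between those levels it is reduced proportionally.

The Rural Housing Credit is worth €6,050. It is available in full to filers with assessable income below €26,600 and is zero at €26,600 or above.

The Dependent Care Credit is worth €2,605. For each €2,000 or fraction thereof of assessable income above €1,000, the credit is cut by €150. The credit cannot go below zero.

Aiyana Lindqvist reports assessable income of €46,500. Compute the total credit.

€9,712

Retirement Saver's Credit: €46,500 is below the €54,900 cutoff, so the full €6,200 applies.
Property Tax Rebate: €46,500 is €28,800 into a €48,000 phase-out range, leaving 19,200/48,000 of the credit: €8,780 × 19,200/48,000 = €3,512.
Rural Housing Credit: €46,500 meets or exceeds the €26,600 cutoff, so the credit is €0.
Dependent Care Credit: income exceeds €1,000 by €45,500 → 23 increments × €150 = €3,450 ≥ base, so the credit is €0.
Total: €6,200 + €3,512 + €0 + €0 = €9,712.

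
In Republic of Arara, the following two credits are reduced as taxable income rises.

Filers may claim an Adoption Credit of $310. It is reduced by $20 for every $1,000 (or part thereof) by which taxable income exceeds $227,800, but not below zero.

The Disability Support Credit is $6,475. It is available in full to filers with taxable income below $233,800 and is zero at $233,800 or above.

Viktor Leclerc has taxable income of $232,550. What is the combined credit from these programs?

$6,685

Adoption Credit: income exceeds $227,800 by $4,750, which is 5 full-or-partial $1,000 increments; reduction = 5 × $20 = $100, leaving $210.
Disability Support Credit: $232,550 is below the $233,800 cutoff, so the full $6,475 applies.
Total: $210 + $6,475 = $6,685.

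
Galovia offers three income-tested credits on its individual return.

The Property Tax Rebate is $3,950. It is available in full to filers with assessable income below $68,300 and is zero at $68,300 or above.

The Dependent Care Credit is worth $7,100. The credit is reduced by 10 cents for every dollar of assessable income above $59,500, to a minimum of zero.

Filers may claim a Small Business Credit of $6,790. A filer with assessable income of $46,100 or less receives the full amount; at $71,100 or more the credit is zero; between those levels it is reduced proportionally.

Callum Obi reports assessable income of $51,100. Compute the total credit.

Property Tax Rebate: $51,100 is below the $68,300 cutoff, so the full $3,950 applies.
Dependent Care Credit: $51,100 is at or below the $59,500 threshold, so the full $7,100 applies.
Small Business Credit: $51,100 is $5,000 into a $25,000 phase-out range, leaving 20,000/25,000 of the credit: $6,790 × 20,000/25,000 = $5,432.
Total: $3,950 + $7,100 + $5,432 = $16,482.

$16,482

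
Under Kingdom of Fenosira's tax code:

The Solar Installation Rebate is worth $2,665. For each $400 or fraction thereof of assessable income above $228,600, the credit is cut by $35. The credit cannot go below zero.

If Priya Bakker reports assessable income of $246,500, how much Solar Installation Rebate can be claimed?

Solar Installation Rebate: income exceeds $228,600 by $17,900, which is 45 full-or-partial $400 increments; reduction = 45 × $35 = $1,575, leaving $1,090.

$1,090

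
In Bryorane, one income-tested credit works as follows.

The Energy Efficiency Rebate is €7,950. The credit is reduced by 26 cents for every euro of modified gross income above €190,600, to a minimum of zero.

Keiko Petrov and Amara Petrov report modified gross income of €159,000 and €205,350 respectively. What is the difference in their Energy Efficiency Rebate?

€3,835

Keiko (€159,000): Energy Efficiency Rebate: €159,000 is at or below the €190,600 threshold, so the full €7,950 applies.
Amara (€205,350): Energy Efficiency Rebate: 26% of the €14,750 excess over €190,600 is €3,835; credit = €7,950 − €3,835 = €4,115.
Difference: |€7,950 − €4,115| = €3,835.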